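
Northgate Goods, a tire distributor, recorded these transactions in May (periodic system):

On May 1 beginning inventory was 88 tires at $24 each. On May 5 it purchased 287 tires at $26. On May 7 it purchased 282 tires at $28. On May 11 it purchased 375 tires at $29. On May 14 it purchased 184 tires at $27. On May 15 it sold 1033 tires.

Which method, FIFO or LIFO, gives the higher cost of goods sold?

LIFO

FIFO COGS: 88 @ $24 + 287 @ $26 + 282 @ $28 + 375 @ $29 + 1 @ $27 = $28,372
LIFO COGS: 184 @ $27 + 375 @ $29 + 282 @ $28 + 192 @ $26 = $28,731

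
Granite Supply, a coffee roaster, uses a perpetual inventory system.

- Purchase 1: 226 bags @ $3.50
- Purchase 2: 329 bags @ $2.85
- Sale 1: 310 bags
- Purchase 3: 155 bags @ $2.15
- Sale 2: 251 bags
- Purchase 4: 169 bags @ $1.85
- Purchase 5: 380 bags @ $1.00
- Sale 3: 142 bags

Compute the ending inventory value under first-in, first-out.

Ending inventory = $707.70

Sale 1 (310) [FIFO — oldest first]: 226 @ $3.50 + 84 @ $2.85 = $1,030.40
Sale 2 (251) [FIFO — oldest first]: 245 @ $2.85 + 6 @ $2.15 = $711.15
Sale 3 (142) [FIFO — oldest first]: 142 @ $2.15 = $305.30
Total COGS = $1,030.40 + $711.15 + $305.30 = $2,046.85
Ending inventory: 7 @ $2.15 + 169 @ $1.85 + 380 @ $1.00 = $707.70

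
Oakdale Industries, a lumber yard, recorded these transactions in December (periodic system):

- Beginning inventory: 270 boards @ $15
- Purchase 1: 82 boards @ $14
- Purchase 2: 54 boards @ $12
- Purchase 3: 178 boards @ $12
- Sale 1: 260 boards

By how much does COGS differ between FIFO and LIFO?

$724

FIFO COGS: 260 @ $15 = $3,900
LIFO COGS: 178 @ $12 + 54 @ $12 + 28 @ $14 = $3,176
Difference = |$3,900 − $3,176| = $724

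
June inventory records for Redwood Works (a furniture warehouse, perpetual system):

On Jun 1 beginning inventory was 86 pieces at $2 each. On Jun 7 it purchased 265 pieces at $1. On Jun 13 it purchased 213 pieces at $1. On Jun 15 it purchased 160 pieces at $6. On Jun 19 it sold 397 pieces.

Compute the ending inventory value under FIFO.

Jun 19, 397 sold [FIFO — oldest first]: 86 @ $2 + 265 @ $1 + 46 @ $1 = $483
Ending inventory: 167 @ $1 + 160 @ $6 = $1,127

Ending inventory = $1,127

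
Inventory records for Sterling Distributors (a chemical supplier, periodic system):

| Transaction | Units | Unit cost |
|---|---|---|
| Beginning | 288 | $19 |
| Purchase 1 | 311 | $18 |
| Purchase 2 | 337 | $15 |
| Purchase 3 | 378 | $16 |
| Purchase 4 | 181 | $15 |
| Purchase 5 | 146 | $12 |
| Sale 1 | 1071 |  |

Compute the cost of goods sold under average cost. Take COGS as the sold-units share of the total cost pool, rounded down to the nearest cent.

Sale 1, sell 1071: 1071/1641 × $26,640.00 → $17,386.61
Ending inventory (cost pool remaining) = $9,253.39
Check: goods available $26,640.00 = COGS $17,386.61 + ending $9,253.39

COGS = $17,386.61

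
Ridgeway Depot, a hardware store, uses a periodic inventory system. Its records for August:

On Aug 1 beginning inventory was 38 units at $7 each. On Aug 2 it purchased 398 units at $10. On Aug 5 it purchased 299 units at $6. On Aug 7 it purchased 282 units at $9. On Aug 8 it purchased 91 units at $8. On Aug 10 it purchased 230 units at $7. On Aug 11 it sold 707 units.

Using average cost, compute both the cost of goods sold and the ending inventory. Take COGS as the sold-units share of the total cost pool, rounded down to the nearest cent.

COGS = $5,768.02; ending inventory = $5,147.98

Aug 11, sell 707: 707/1338 × $10,916.00 → $5,768.02
Ending inventory (cost pool remaining) = $5,147.98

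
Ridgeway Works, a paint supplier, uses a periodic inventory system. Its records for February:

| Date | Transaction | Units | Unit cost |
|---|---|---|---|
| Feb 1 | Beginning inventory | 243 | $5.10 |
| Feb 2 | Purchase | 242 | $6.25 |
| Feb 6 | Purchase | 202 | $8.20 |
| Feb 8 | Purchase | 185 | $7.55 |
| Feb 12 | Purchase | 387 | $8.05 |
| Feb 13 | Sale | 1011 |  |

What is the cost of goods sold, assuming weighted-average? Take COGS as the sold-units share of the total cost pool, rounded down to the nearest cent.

COGS = $7,163.16

Feb 13, sell 1011: 1011/1259 × $8,920.30 → $7,163.16
Ending inventory (cost pool remaining) = $1,757.14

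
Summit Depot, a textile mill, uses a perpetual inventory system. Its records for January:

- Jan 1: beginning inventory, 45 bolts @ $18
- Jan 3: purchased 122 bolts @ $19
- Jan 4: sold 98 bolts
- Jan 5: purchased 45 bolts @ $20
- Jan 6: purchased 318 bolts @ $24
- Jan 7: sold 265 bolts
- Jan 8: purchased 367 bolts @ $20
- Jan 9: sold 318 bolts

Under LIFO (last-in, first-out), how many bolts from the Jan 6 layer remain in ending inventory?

Jan 4, 98 sold [LIFO — newest first]: 98 @ $19 = $1,862
Jan 7, 265 sold [LIFO — newest first]: 265 @ $24 = $6,360
Jan 9, 318 sold [LIFO — newest first]: 318 @ $20 = $6,360
Total COGS = $1,862 + $6,360 + $6,360 = $14,582
Ending inventory: 45 @ $18 + 24 @ $19 + 45 @ $20 + 53 @ $24 + 49 @ $20 = $4,418
Check: goods available $19,000 = COGS $14,582 + ending $4,418

53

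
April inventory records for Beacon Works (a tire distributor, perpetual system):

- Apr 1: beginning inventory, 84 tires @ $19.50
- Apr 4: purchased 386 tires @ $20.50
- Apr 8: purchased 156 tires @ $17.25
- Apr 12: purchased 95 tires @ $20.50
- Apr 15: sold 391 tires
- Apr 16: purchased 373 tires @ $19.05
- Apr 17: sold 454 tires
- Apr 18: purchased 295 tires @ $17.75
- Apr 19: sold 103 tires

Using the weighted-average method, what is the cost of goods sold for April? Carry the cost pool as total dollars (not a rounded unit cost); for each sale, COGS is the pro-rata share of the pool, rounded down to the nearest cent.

COGS = $18,381.50

After Apr 1: 84 on hand, pool $1,638.00 (≈ $19.5000 each)
After Apr 4: 470 on hand, pool $9,551.00 (≈ $20.3213 each)
After Apr 8: 626 on hand, pool $12,242.00 (≈ $19.5559 each)
After Apr 12: 721 on hand, pool $14,189.50 (≈ $19.6803 each)
Apr 15, sell 391: 391/721 × $14,189.50 → $7,694.99
After Apr 16: 703 on hand, pool $13,600.16 (≈ $19.3459 each)
Apr 17, sell 454: 454/703 × $13,600.16 → $8,783.03
After Apr 18: 544 on hand, pool $10,053.38 (≈ $18.4805 each)
Apr 19, sell 103: 103/544 × $10,053.38 → $1,903.48
Total COGS = $7,694.99 + $8,783.03 + $1,903.48 = $18,381.50
Ending inventory (cost pool remaining) = $8,149.90
Check: goods available $26,531.40 = COGS $18,381.50 + ending $8,149.90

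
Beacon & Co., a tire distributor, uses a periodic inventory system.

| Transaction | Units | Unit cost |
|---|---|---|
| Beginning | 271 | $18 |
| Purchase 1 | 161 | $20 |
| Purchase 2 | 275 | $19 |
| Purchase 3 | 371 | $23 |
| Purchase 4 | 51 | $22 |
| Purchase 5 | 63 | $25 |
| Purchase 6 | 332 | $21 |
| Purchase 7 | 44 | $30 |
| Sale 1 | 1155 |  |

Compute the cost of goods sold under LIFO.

COGS = $25,127

Sale 1 (1155) [LIFO — newest first]: 44 @ $30 + 332 @ $21 + 63 @ $25 + 51 @ $22 + 371 @ $23 + 275 @ $19 + 19 @ $20 = $25,127
Ending inventory: 271 @ $18 + 142 @ $20 = $7,718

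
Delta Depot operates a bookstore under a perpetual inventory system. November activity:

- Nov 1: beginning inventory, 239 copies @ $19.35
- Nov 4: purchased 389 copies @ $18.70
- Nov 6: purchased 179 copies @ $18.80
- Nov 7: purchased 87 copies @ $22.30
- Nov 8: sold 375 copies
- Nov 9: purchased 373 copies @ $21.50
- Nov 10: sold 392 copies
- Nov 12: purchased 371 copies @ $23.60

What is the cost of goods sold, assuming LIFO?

COGS = $15,718.40

Nov 8, 375 sold [LIFO — newest first]: 87 @ $22.30 + 179 @ $18.80 + 109 @ $18.70 = $7,343.60
Nov 10, 392 sold [LIFO — newest first]: 373 @ $21.50 + 19 @ $18.70 = $8,374.80
Total COGS = $7,343.60 + $8,374.80 = $15,718.40
Ending inventory: 239 @ $19.35 + 261 @ $18.70 + 371 @ $23.60 = $18,260.95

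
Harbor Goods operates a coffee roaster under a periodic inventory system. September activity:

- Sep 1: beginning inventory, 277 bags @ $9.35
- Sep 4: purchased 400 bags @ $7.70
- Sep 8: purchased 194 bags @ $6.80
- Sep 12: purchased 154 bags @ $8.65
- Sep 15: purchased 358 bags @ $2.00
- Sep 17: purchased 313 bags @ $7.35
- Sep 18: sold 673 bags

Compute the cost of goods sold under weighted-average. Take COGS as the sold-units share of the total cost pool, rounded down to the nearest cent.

COGS = $4,499.02

Sep 18, sell 673: 673/1696 × $11,337.80 → $4,499.02
Ending inventory (cost pool remaining) = $6,838.78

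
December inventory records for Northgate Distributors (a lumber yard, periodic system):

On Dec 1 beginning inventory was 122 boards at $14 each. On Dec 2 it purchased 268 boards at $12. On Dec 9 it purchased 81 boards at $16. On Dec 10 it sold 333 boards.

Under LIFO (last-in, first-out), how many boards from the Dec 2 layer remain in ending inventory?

16

Dec 10, 333 sold [LIFO — newest first]: 81 @ $16 + 252 @ $12 = $4,320
Ending inventory: 122 @ $14 + 16 @ $12 = $1,900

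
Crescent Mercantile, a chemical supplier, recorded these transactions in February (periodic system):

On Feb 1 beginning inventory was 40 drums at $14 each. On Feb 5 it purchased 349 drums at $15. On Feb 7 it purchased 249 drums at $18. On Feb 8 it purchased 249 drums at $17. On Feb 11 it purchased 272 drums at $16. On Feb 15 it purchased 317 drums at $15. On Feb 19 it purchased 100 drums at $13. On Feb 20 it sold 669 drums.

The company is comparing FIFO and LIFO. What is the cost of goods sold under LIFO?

COGS = $10,087

FIFO COGS: 40 @ $14 + 349 @ $15 + 249 @ $18 + 31 @ $17 = $10,804
LIFO COGS: 100 @ $13 + 317 @ $15 + 252 @ $16 = $10,087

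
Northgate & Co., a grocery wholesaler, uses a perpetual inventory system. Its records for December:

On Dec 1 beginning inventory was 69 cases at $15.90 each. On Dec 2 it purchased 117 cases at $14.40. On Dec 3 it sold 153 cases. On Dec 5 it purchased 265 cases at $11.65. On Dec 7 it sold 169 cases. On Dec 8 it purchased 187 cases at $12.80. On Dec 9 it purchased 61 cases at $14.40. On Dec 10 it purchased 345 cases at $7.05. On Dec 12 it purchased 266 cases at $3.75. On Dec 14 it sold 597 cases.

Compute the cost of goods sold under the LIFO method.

COGS = $7,557.10

Dec 3, 153 sold [LIFO — newest first]: 117 @ $14.40 + 36 @ $15.90 = $2,257.20
Dec 7, 169 sold [LIFO — newest first]: 169 @ $11.65 = $1,968.85
Dec 14, 597 sold [LIFO — newest first]: 266 @ $3.75 + 331 @ $7.05 = $3,331.05
Total COGS = $2,257.20 + $1,968.85 + $3,331.05 = $7,557.10
Ending inventory: 33 @ $15.90 + 96 @ $11.65 + 187 @ $12.80 + 61 @ $14.40 + 14 @ $7.05 = $5,013.80
Check: goods available $12,570.90 = COGS $7,557.10 + ending $5,013.80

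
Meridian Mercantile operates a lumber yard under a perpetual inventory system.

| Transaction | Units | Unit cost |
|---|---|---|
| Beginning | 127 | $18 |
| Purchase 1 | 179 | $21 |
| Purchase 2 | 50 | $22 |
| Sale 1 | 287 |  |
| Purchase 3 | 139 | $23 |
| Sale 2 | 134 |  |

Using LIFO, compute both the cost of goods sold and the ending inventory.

COGS = $8,985; ending inventory = $1,357

Sale 1 (287) [LIFO — newest first]: 50 @ $22 + 179 @ $21 + 58 @ $18 = $5,903
Sale 2 (134) [LIFO — newest first]: 134 @ $23 = $3,082
Total COGS = $5,903 + $3,082 = $8,985
Ending inventory: 69 @ $18 + 5 @ $23 = $1,357
Check: goods available $10,342 = COGS $8,985 + ending $1,357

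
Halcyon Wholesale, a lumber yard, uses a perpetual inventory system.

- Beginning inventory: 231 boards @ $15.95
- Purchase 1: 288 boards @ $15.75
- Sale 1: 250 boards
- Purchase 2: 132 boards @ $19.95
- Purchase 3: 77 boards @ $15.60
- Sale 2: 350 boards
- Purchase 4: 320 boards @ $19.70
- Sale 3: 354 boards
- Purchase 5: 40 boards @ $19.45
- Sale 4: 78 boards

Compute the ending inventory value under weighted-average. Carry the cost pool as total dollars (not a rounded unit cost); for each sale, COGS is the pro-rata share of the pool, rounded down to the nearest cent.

After Beginning: 231 on hand, pool $3,684.45 (≈ $15.9500 each)
After Purchase 1: 519 on hand, pool $8,220.45 (≈ $15.8390 each)
Sale 1, sell 250: 250/519 × $8,220.45 → $3,959.75
After Purchase 2: 401 on hand, pool $6,894.10 (≈ $17.1923 each)
After Purchase 3: 478 on hand, pool $8,095.30 (≈ $16.9358 each)
Sale 2, sell 350: 350/478 × $8,095.30 → $5,927.52
After Purchase 4: 448 on hand, pool $8,471.78 (≈ $18.9102 each)
Sale 3, sell 354: 354/448 × $8,471.78 → $6,694.21
After Purchase 5: 134 on hand, pool $2,555.57 (≈ $19.0714 each)
Sale 4, sell 78: 78/134 × $2,555.57 → $1,487.57
Total COGS = $3,959.75 + $5,927.52 + $6,694.21 + $1,487.57 = $18,069.05
Ending inventory (cost pool remaining) = $1,068.00

Ending inventory = $1,068.00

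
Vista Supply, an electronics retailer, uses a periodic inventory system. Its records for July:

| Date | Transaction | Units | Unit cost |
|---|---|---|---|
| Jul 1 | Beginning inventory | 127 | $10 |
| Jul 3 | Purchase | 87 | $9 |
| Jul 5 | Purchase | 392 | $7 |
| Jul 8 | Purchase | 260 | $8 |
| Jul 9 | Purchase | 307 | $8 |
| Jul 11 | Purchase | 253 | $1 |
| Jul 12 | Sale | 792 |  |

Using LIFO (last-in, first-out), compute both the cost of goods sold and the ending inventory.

Jul 12, 792 sold [LIFO — newest first]: 253 @ $1 + 307 @ $8 + 232 @ $8 = $4,565
Ending inventory: 127 @ $10 + 87 @ $9 + 392 @ $7 + 28 @ $8 = $5,021

COGS = $4,565; ending inventory = $5,021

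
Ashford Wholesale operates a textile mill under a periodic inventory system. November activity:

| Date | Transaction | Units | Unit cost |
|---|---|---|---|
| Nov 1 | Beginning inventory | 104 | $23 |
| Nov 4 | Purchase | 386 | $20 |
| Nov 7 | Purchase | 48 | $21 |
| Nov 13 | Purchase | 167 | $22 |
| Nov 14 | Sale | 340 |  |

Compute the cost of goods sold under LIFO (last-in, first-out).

Nov 14, 340 sold [LIFO — newest first]: 167 @ $22 + 48 @ $21 + 125 @ $20 = $7,182
Ending inventory: 104 @ $23 + 261 @ $20 = $7,612
Check: goods available $14,794 = COGS $7,182 + ending $7,612

COGS = $7,182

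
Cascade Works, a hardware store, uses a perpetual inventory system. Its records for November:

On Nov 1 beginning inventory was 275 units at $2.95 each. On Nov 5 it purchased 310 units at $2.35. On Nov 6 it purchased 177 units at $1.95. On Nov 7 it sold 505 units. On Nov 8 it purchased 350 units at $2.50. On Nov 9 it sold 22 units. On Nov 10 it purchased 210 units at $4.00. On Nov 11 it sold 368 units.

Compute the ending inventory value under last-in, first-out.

Nov 7, 505 sold [LIFO — newest first]: 177 @ $1.95 + 310 @ $2.35 + 18 @ $2.95 = $1,126.75
Nov 9, 22 sold [LIFO — newest first]: 22 @ $2.50 = $55.00
Nov 11, 368 sold [LIFO — newest first]: 210 @ $4.00 + 158 @ $2.50 = $1,235.00
Total COGS = $1,126.75 + $55.00 + $1,235.00 = $2,416.75
Ending inventory: 257 @ $2.95 + 170 @ $2.50 = $1,183.15
Check: goods available $3,599.90 = COGS $2,416.75 + ending $1,183.15

Ending inventory = $1,183.15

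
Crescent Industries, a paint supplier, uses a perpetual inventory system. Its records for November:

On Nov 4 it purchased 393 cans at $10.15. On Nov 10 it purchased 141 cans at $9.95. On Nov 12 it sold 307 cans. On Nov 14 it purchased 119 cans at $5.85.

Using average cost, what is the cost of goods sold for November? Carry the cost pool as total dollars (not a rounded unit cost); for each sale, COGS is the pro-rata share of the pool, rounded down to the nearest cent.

COGS = $3,099.83

After Nov 4: 393 on hand, pool $3,988.95 (≈ $10.1500 each)
After Nov 10: 534 on hand, pool $5,391.90 (≈ $10.0972 each)
Nov 12, sell 307: 307/534 × $5,391.90 → $3,099.83
After Nov 14: 346 on hand, pool $2,988.22 (≈ $8.6365 each)
Ending inventory (cost pool remaining) = $2,988.22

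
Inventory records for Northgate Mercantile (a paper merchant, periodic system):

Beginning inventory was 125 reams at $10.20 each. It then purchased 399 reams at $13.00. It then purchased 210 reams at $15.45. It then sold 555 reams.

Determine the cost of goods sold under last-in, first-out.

COGS = $7,729.50

Sale 1 (555) [LIFO — newest first]: 210 @ $15.45 + 345 @ $13.00 = $7,729.50
Ending inventory: 125 @ $10.20 + 54 @ $13.00 = $1,977.00
Check: goods available $9,706.50 = COGS $7,729.50 + ending $1,977.00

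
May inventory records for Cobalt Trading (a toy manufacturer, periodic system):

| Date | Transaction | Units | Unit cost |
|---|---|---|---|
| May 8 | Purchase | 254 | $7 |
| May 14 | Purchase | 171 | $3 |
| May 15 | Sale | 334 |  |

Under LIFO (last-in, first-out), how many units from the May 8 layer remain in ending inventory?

May 15, 334 sold [LIFO — newest first]: 171 @ $3 + 163 @ $7 = $1,654
Ending inventory: 91 @ $7 = $637

91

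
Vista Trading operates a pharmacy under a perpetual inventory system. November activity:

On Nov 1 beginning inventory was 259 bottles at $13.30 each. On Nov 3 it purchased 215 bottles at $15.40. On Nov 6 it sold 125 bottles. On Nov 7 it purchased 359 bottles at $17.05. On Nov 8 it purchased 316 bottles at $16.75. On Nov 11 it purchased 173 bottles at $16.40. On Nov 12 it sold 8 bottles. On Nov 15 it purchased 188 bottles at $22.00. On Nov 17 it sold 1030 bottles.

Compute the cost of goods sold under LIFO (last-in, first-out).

Nov 6, 125 sold [LIFO — newest first]: 125 @ $15.40 = $1,925.00
Nov 12, 8 sold [LIFO — newest first]: 8 @ $16.40 = $131.20
Nov 17, 1030 sold [LIFO — newest first]: 188 @ $22.00 + 165 @ $16.40 + 316 @ $16.75 + 359 @ $17.05 + 2 @ $15.40 = $18,286.75
Total COGS = $1,925.00 + $131.20 + $18,286.75 = $20,342.95
Ending inventory: 259 @ $13.30 + 88 @ $15.40 = $4,799.90
Check: goods available $25,142.85 = COGS $20,342.95 + ending $4,799.90

COGS = $20,342.95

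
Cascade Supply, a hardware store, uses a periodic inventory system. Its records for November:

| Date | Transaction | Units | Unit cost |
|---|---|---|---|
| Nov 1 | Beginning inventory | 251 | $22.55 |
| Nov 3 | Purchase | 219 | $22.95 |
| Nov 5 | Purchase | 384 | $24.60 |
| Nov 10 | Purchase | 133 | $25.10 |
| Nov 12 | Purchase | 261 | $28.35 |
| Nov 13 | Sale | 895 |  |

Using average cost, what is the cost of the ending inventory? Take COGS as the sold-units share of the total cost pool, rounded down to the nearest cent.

Ending inventory = $8,731.71

Nov 13, sell 895: 895/1248 × $30,870.15 → $22,138.44
Ending inventory (cost pool remaining) = $8,731.71
Check: goods available $30,870.15 = COGS $22,138.44 + ending $8,731.71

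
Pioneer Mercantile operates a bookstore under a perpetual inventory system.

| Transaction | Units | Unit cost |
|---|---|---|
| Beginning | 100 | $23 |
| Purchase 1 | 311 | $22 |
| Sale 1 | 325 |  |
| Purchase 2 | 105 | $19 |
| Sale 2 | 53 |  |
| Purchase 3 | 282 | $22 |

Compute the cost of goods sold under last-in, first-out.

Sale 1 (325) [LIFO — newest first]: 311 @ $22 + 14 @ $23 = $7,164
Sale 2 (53) [LIFO — newest first]: 53 @ $19 = $1,007
Total COGS = $7,164 + $1,007 = $8,171
Ending inventory: 86 @ $23 + 52 @ $19 + 282 @ $22 = $9,170
Check: goods available $17,341 = COGS $8,171 + ending $9,170

COGS = $8,171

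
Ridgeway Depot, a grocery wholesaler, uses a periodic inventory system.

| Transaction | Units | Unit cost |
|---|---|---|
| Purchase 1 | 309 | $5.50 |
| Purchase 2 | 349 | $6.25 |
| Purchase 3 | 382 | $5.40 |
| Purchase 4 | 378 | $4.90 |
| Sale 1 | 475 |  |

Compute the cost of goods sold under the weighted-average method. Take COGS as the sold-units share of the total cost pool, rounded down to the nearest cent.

COGS = $2,611.41

Sale 1, sell 475: 475/1418 × $7,795.75 → $2,611.41
Ending inventory (cost pool remaining) = $5,184.34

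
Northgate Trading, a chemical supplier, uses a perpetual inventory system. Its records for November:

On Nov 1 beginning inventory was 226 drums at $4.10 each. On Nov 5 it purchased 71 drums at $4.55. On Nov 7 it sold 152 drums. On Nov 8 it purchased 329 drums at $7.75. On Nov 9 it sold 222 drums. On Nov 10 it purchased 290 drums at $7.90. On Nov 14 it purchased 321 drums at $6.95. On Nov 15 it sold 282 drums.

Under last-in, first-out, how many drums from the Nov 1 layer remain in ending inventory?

145

Nov 7, 152 sold [LIFO — newest first]: 71 @ $4.55 + 81 @ $4.10 = $655.15
Nov 9, 222 sold [LIFO — newest first]: 222 @ $7.75 = $1,720.50
Nov 15, 282 sold [LIFO — newest first]: 282 @ $6.95 = $1,959.90
Total COGS = $655.15 + $1,720.50 + $1,959.90 = $4,335.55
Ending inventory: 145 @ $4.10 + 107 @ $7.75 + 290 @ $7.90 + 39 @ $6.95 = $3,985.80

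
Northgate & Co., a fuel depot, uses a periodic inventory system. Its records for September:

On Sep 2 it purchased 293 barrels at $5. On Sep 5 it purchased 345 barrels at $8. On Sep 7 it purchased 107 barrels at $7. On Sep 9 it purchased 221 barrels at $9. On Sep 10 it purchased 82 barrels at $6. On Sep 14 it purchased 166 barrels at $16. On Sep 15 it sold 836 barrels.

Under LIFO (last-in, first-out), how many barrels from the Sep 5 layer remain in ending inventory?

85

Sep 15, 836 sold [LIFO — newest first]: 166 @ $16 + 82 @ $6 + 221 @ $9 + 107 @ $7 + 260 @ $8 = $7,966
Ending inventory: 293 @ $5 + 85 @ $8 = $2,145
Check: goods available $10,111 = COGS $7,966 + ending $2,145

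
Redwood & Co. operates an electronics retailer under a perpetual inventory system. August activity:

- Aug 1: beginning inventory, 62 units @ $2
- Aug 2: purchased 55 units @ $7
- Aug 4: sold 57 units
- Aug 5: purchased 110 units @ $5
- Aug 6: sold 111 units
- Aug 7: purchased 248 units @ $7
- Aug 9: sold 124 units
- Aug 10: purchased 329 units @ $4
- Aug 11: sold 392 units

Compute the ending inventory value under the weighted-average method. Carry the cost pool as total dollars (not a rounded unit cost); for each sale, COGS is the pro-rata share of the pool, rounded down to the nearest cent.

Ending inventory = $590.30

After Aug 1: 62 on hand, pool $124.00 (≈ $2.0000 each)
After Aug 2: 117 on hand, pool $509.00 (≈ $4.3504 each)
Aug 4, sell 57: 57/117 × $509.00 → $247.97
After Aug 5: 170 on hand, pool $811.03 (≈ $4.7708 each)
Aug 6, sell 111: 111/170 × $811.03 → $529.55
After Aug 7: 307 on hand, pool $2,017.48 (≈ $6.5716 each)
Aug 9, sell 124: 124/307 × $2,017.48 → $814.87
After Aug 10: 512 on hand, pool $2,518.61 (≈ $4.9192 each)
Aug 11, sell 392: 392/512 × $2,518.61 → $1,928.31
Total COGS = $247.97 + $529.55 + $814.87 + $1,928.31 = $3,520.70
Ending inventory (cost pool remaining) = $590.30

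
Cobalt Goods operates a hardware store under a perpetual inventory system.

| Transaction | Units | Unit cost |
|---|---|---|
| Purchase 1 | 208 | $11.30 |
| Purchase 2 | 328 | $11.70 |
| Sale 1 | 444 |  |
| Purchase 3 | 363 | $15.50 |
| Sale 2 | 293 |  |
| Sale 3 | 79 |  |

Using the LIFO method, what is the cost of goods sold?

COGS = $10,876.60

Sale 1 (444) [LIFO — newest first]: 328 @ $11.70 + 116 @ $11.30 = $5,148.40
Sale 2 (293) [LIFO — newest first]: 293 @ $15.50 = $4,541.50
Sale 3 (79) [LIFO — newest first]: 70 @ $15.50 + 9 @ $11.30 = $1,186.70
Total COGS = $5,148.40 + $4,541.50 + $1,186.70 = $10,876.60
Ending inventory: 83 @ $11.30 = $937.90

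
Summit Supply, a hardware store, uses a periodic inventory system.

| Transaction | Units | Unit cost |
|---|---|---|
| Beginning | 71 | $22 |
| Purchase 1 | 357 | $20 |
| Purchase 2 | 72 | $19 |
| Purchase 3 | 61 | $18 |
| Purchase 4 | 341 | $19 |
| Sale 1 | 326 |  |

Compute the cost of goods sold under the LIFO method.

COGS = $6,194

Sale 1 (326) [LIFO — newest first]: 326 @ $19 = $6,194
Ending inventory: 71 @ $22 + 357 @ $20 + 72 @ $19 + 61 @ $18 + 15 @ $19 = $11,453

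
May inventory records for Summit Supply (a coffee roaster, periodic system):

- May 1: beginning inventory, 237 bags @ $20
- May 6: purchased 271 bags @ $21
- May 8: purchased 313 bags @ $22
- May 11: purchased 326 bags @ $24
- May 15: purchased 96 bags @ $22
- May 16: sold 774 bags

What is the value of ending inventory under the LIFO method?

May 16, 774 sold [LIFO — newest first]: 96 @ $22 + 326 @ $24 + 313 @ $22 + 39 @ $21 = $17,641
Ending inventory: 237 @ $20 + 232 @ $21 = $9,612

Ending inventory = $9,612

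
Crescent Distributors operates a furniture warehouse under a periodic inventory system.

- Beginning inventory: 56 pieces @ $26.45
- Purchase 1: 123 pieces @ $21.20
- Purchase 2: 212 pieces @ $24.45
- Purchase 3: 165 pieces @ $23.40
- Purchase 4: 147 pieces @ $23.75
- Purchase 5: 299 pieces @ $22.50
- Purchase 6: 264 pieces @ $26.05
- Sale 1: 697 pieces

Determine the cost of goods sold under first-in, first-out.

COGS = $16,481.95

Sale 1 (697) [FIFO — oldest first]: 56 @ $26.45 + 123 @ $21.20 + 212 @ $24.45 + 165 @ $23.40 + 141 @ $23.75 = $16,481.95
Ending inventory: 6 @ $23.75 + 299 @ $22.50 + 264 @ $26.05 = $13,747.20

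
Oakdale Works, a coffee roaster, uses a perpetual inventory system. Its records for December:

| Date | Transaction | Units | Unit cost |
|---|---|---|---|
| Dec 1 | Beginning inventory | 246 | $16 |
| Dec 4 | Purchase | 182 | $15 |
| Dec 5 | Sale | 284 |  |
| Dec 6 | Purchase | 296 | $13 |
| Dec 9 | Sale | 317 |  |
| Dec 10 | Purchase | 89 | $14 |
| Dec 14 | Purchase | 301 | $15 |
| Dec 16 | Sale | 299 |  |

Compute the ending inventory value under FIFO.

Dec 5, 284 sold [FIFO — oldest first]: 246 @ $16 + 38 @ $15 = $4,506
Dec 9, 317 sold [FIFO — oldest first]: 144 @ $15 + 173 @ $13 = $4,409
Dec 16, 299 sold [FIFO — oldest first]: 123 @ $13 + 89 @ $14 + 87 @ $15 = $4,150
Total COGS = $4,506 + $4,409 + $4,150 = $13,065
Ending inventory: 214 @ $15 = $3,210

Ending inventory = $3,210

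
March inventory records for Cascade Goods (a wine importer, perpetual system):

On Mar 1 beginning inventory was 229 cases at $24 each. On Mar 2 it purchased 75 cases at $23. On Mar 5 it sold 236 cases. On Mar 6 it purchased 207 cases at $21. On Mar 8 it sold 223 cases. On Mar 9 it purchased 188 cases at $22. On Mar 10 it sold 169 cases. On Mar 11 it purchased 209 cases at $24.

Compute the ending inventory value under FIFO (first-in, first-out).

Mar 5, 236 sold [FIFO — oldest first]: 229 @ $24 + 7 @ $23 = $5,657
Mar 8, 223 sold [FIFO — oldest first]: 68 @ $23 + 155 @ $21 = $4,819
Mar 10, 169 sold [FIFO — oldest first]: 52 @ $21 + 117 @ $22 = $3,666
Total COGS = $5,657 + $4,819 + $3,666 = $14,142
Ending inventory: 71 @ $22 + 209 @ $24 = $6,578

Ending inventory = $6,578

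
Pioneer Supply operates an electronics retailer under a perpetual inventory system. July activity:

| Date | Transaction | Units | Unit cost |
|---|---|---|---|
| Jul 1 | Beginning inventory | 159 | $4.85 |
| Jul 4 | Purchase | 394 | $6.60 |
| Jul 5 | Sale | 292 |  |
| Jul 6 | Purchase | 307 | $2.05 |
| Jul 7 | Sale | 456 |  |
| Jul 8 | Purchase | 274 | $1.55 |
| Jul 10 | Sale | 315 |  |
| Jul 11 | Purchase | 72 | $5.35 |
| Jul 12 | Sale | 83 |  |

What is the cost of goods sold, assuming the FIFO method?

COGS = $4,489.80

Jul 5, 292 sold [FIFO — oldest first]: 159 @ $4.85 + 133 @ $6.60 = $1,648.95
Jul 7, 456 sold [FIFO — oldest first]: 261 @ $6.60 + 195 @ $2.05 = $2,122.35
Jul 10, 315 sold [FIFO — oldest first]: 112 @ $2.05 + 203 @ $1.55 = $544.25
Jul 12, 83 sold [FIFO — oldest first]: 71 @ $1.55 + 12 @ $5.35 = $174.25
Total COGS = $1,648.95 + $2,122.35 + $544.25 + $174.25 = $4,489.80
Ending inventory: 60 @ $5.35 = $321.00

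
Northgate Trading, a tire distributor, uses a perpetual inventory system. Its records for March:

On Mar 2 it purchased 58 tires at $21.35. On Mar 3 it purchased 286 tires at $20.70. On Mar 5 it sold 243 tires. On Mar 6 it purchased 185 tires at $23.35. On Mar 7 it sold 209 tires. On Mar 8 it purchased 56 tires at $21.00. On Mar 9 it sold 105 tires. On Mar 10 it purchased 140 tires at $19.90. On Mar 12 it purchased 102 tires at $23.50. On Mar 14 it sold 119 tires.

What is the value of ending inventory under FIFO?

Mar 5, 243 sold [FIFO — oldest first]: 58 @ $21.35 + 185 @ $20.70 = $5,067.80
Mar 7, 209 sold [FIFO — oldest first]: 101 @ $20.70 + 108 @ $23.35 = $4,612.50
Mar 9, 105 sold [FIFO — oldest first]: 77 @ $23.35 + 28 @ $21.00 = $2,385.95
Mar 14, 119 sold [FIFO — oldest first]: 28 @ $21.00 + 91 @ $19.90 = $2,398.90
Total COGS = $5,067.80 + $4,612.50 + $2,385.95 + $2,398.90 = $14,465.15
Ending inventory: 49 @ $19.90 + 102 @ $23.50 = $3,372.10

Ending inventory = $3,372.10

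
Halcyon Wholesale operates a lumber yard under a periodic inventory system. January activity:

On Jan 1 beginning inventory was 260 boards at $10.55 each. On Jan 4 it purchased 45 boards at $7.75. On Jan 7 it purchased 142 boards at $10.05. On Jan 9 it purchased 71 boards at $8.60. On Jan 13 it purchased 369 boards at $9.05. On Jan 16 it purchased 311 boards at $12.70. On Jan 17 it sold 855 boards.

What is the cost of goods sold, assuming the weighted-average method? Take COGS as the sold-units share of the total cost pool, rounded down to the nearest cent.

COGS = $8,863.02

Jan 17, sell 855: 855/1198 × $12,418.60 → $8,863.02
Ending inventory (cost pool remaining) = $3,555.58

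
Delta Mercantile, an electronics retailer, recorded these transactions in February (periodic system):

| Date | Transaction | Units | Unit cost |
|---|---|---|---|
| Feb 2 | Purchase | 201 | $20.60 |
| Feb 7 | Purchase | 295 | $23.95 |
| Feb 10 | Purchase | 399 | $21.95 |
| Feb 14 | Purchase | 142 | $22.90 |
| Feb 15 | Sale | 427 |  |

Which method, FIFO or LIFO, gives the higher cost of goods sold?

FIFO COGS: 201 @ $20.60 + 226 @ $23.95 = $9,553.30
LIFO COGS: 142 @ $22.90 + 285 @ $21.95 = $9,507.55

FIFO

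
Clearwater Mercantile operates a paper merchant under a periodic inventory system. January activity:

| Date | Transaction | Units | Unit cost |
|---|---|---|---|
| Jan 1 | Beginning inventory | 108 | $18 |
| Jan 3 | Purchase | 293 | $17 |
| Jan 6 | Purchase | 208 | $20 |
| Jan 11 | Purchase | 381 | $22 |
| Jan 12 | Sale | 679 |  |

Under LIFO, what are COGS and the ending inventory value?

Jan 12, 679 sold [LIFO — newest first]: 381 @ $22 + 208 @ $20 + 90 @ $17 = $14,072
Ending inventory: 108 @ $18 + 203 @ $17 = $5,395

COGS = $14,072; ending inventory = $5,395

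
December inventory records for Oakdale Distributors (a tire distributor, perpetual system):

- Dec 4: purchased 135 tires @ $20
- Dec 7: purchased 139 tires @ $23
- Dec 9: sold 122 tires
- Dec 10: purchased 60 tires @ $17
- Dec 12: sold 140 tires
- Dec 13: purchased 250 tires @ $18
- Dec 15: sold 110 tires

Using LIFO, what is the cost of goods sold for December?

Dec 9, 122 sold [LIFO — newest first]: 122 @ $23 = $2,806
Dec 12, 140 sold [LIFO — newest first]: 60 @ $17 + 17 @ $23 + 63 @ $20 = $2,671
Dec 15, 110 sold [LIFO — newest first]: 110 @ $18 = $1,980
Total COGS = $2,806 + $2,671 + $1,980 = $7,457
Ending inventory: 72 @ $20 + 140 @ $18 = $3,960
Check: goods available $11,417 = COGS $7,457 + ending $3,960

COGS = $7,457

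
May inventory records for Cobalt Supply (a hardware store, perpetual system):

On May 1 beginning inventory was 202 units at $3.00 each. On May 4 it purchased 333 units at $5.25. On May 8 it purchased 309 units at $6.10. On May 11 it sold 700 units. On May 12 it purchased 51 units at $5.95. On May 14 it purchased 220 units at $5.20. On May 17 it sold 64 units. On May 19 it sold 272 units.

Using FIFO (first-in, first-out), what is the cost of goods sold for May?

May 11, 700 sold [FIFO — oldest first]: 202 @ $3.00 + 333 @ $5.25 + 165 @ $6.10 = $3,360.75
May 17, 64 sold [FIFO — oldest first]: 64 @ $6.10 = $390.40
May 19, 272 sold [FIFO — oldest first]: 80 @ $6.10 + 51 @ $5.95 + 141 @ $5.20 = $1,524.65
Total COGS = $3,360.75 + $390.40 + $1,524.65 = $5,275.80
Ending inventory: 79 @ $5.20 = $410.80

COGS = $5,275.80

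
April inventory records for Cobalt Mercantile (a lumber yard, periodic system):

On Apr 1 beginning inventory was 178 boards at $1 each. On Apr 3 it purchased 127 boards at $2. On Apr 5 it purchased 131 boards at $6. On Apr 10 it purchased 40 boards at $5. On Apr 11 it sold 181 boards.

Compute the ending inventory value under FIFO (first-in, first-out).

Apr 11, 181 sold [FIFO — oldest first]: 178 @ $1 + 3 @ $2 = $184
Ending inventory: 124 @ $2 + 131 @ $6 + 40 @ $5 = $1,234
Check: goods available $1,418 = COGS $184 + ending $1,234

Ending inventory = $1,234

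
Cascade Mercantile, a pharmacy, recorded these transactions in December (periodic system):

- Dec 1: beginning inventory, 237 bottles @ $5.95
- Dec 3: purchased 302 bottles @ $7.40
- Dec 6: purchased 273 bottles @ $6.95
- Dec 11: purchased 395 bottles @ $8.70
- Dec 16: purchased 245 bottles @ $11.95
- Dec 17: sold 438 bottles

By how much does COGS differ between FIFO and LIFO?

$1,709.30

FIFO COGS: 237 @ $5.95 + 201 @ $7.40 = $2,897.55
LIFO COGS: 245 @ $11.95 + 193 @ $8.70 = $4,606.85
Difference = |$2,897.55 − $4,606.85| = $1,709.30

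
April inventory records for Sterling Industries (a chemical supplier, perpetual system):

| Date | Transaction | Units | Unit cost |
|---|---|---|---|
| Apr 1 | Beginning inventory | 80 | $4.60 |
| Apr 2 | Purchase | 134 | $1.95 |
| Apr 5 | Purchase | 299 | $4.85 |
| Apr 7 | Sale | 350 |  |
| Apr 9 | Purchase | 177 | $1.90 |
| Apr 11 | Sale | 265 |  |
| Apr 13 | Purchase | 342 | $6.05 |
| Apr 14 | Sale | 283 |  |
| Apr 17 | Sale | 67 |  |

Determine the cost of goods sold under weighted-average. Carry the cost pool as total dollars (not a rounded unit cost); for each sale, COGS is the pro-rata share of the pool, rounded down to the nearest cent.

After Apr 1: 80 on hand, pool $368.00 (≈ $4.6000 each)
After Apr 2: 214 on hand, pool $629.30 (≈ $2.9407 each)
After Apr 5: 513 on hand, pool $2,079.45 (≈ $4.0535 each)
Apr 7, sell 350: 350/513 × $2,079.45 → $1,418.72
After Apr 9: 340 on hand, pool $997.03 (≈ $2.9324 each)
Apr 11, sell 265: 265/340 × $997.03 → $777.09
After Apr 13: 417 on hand, pool $2,289.04 (≈ $5.4893 each)
Apr 14, sell 283: 283/417 × $2,289.04 → $1,553.47
Apr 17, sell 67: 67/134 × $735.57 → $367.78
Total COGS = $1,418.72 + $777.09 + $1,553.47 + $367.78 = $4,117.06
Ending inventory (cost pool remaining) = $367.79
Check: goods available $4,484.85 = COGS $4,117.06 + ending $367.79

COGS = $4,117.06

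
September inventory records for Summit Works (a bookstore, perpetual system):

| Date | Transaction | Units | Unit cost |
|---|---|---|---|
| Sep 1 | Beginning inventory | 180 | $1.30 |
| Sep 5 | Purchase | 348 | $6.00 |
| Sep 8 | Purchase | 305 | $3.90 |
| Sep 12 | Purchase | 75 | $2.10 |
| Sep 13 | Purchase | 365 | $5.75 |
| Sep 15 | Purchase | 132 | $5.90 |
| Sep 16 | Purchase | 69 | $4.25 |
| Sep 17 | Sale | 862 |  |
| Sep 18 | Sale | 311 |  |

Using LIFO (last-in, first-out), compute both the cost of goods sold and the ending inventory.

Sep 17, 862 sold [LIFO — newest first]: 69 @ $4.25 + 132 @ $5.90 + 365 @ $5.75 + 75 @ $2.10 + 221 @ $3.90 = $4,190.20
Sep 18, 311 sold [LIFO — newest first]: 84 @ $3.90 + 227 @ $6.00 = $1,689.60
Total COGS = $4,190.20 + $1,689.60 = $5,879.80
Ending inventory: 180 @ $1.30 + 121 @ $6.00 = $960.00

COGS = $5,879.80; ending inventory = $960.00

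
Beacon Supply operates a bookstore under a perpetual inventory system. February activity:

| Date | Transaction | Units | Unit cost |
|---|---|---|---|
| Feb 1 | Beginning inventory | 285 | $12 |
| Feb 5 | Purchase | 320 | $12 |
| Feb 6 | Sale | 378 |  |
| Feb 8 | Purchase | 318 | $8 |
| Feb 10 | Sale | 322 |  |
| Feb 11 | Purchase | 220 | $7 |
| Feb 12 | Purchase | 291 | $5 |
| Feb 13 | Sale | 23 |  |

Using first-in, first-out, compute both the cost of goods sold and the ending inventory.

Feb 6, 378 sold [FIFO — oldest first]: 285 @ $12 + 93 @ $12 = $4,536
Feb 10, 322 sold [FIFO — oldest first]: 227 @ $12 + 95 @ $8 = $3,484
Feb 13, 23 sold [FIFO — oldest first]: 23 @ $8 = $184
Total COGS = $4,536 + $3,484 + $184 = $8,204
Ending inventory: 200 @ $8 + 220 @ $7 + 291 @ $5 = $4,595
Check: goods available $12,799 = COGS $8,204 + ending $4,595

COGS = $8,204; ending inventory = $4,595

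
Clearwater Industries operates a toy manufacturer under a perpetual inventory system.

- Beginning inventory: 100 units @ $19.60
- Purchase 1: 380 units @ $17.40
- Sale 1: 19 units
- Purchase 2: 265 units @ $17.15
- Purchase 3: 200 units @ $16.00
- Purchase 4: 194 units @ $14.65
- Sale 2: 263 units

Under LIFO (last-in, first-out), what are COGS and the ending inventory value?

Sale 1 (19) [LIFO — newest first]: 19 @ $17.40 = $330.60
Sale 2 (263) [LIFO — newest first]: 194 @ $14.65 + 69 @ $16.00 = $3,946.10
Total COGS = $330.60 + $3,946.10 = $4,276.70
Ending inventory: 100 @ $19.60 + 361 @ $17.40 + 265 @ $17.15 + 131 @ $16.00 = $14,882.15
Check: goods available $19,158.85 = COGS $4,276.70 + ending $14,882.15

COGS = $4,276.70; ending inventory = $14,882.15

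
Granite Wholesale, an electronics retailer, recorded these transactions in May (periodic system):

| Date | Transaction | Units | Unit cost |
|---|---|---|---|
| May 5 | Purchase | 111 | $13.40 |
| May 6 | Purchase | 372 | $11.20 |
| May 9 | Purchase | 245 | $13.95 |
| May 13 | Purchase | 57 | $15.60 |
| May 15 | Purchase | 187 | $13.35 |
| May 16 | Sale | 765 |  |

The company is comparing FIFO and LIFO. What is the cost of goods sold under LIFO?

FIFO COGS: 111 @ $13.40 + 372 @ $11.20 + 245 @ $13.95 + 37 @ $15.60 = $9,648.75
LIFO COGS: 187 @ $13.35 + 57 @ $15.60 + 245 @ $13.95 + 276 @ $11.20 = $9,894.60

COGS = $9,894.60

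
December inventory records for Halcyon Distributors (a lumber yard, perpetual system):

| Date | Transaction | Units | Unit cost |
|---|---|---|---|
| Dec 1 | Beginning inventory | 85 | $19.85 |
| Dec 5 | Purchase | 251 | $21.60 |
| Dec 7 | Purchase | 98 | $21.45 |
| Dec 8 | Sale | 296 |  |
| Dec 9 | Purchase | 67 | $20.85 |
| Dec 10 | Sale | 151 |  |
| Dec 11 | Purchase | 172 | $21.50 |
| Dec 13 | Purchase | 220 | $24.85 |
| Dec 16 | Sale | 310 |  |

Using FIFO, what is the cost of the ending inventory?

Ending inventory = $3,379.60

Dec 8, 296 sold [FIFO — oldest first]: 85 @ $19.85 + 211 @ $21.60 = $6,244.85
Dec 10, 151 sold [FIFO — oldest first]: 40 @ $21.60 + 98 @ $21.45 + 13 @ $20.85 = $3,237.15
Dec 16, 310 sold [FIFO — oldest first]: 54 @ $20.85 + 172 @ $21.50 + 84 @ $24.85 = $6,911.30
Total COGS = $6,244.85 + $3,237.15 + $6,911.30 = $16,393.30
Ending inventory: 136 @ $24.85 = $3,379.60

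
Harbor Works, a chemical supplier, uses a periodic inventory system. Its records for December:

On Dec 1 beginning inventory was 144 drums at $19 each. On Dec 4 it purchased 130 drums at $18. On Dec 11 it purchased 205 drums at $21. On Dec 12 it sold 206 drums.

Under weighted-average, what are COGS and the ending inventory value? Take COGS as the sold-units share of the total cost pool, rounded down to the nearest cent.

COGS = $4,034.41; ending inventory = $5,346.59

Dec 12, sell 206: 206/479 × $9,381.00 → $4,034.41
Ending inventory (cost pool remaining) = $5,346.59
Check: goods available $9,381.00 = COGS $4,034.41 + ending $5,346.59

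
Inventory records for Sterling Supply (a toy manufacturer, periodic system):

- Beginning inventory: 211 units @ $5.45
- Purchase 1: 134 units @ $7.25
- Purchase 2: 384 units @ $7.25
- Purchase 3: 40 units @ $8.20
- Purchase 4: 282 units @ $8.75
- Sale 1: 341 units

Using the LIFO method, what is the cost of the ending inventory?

Ending inventory = $4,767.70

Sale 1 (341) [LIFO — newest first]: 282 @ $8.75 + 40 @ $8.20 + 19 @ $7.25 = $2,933.25
Ending inventory: 211 @ $5.45 + 134 @ $7.25 + 365 @ $7.25 = $4,767.70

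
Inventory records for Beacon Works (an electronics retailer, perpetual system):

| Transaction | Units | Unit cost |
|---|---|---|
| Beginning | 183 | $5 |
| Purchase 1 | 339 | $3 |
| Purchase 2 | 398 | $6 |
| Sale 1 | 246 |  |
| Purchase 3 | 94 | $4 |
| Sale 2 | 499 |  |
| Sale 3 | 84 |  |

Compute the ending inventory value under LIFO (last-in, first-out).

Ending inventory = $921

Sale 1 (246) [LIFO — newest first]: 246 @ $6 = $1,476
Sale 2 (499) [LIFO — newest first]: 94 @ $4 + 152 @ $6 + 253 @ $3 = $2,047
Sale 3 (84) [LIFO — newest first]: 84 @ $3 = $252
Total COGS = $1,476 + $2,047 + $252 = $3,775
Ending inventory: 183 @ $5 + 2 @ $3 = $921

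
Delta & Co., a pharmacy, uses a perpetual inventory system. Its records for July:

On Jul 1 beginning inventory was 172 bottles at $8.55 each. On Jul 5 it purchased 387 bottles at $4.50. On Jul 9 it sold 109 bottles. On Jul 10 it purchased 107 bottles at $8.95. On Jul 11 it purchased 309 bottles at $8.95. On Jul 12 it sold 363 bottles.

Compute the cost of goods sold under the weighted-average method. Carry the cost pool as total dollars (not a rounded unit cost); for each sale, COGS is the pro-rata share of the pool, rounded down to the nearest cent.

After Jul 1: 172 on hand, pool $1,470.60 (≈ $8.5500 each)
After Jul 5: 559 on hand, pool $3,212.10 (≈ $5.7462 each)
Jul 9, sell 109: 109/559 × $3,212.10 → $626.33
After Jul 10: 557 on hand, pool $3,543.42 (≈ $6.3616 each)
After Jul 11: 866 on hand, pool $6,308.97 (≈ $7.2852 each)
Jul 12, sell 363: 363/866 × $6,308.97 → $2,644.52
Total COGS = $626.33 + $2,644.52 = $3,270.85
Ending inventory (cost pool remaining) = $3,664.45

COGS = $3,270.85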